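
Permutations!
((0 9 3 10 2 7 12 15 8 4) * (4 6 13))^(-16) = ((0 9 3 10 2 7 12 15 8 6 13 4))^(-16) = (0 8 2)(3 13 12)(4 15 10)(6 7 9)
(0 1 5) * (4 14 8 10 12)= (0 1 5)(4 14 8 10 12)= [1, 5, 2, 3, 14, 0, 6, 7, 10, 9, 12, 11, 4, 13, 8]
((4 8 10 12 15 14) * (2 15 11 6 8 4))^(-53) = (2 15 14)(6 10 11 8 12)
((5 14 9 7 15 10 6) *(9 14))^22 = ((5 9 7 15 10 6))^22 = (5 10 7)(6 15 9)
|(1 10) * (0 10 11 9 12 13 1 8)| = 15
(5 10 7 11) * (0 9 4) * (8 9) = (0 8 9 4)(5 10 7 11) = [8, 1, 2, 3, 0, 10, 6, 11, 9, 4, 7, 5]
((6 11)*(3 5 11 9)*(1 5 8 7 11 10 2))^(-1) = ((1 5 10 2)(3 8 7 11 6 9))^(-1) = (1 2 10 5)(3 9 6 11 7 8)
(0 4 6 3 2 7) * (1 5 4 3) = (0 3 2 7)(1 5 4 6) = [3, 5, 7, 2, 6, 4, 1, 0]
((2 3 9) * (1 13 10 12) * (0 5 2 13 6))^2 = ((0 5 2 3 9 13 10 12 1 6))^2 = (0 2 9 10 1)(3 13 12 6 5)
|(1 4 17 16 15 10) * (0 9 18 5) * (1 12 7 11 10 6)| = 12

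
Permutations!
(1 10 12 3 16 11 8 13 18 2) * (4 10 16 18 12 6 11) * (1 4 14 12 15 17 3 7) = (1 16 14 12 7)(2 4 10 6 11 8 13 15 17 3 18) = [0, 16, 4, 18, 10, 5, 11, 1, 13, 9, 6, 8, 7, 15, 12, 17, 14, 3, 2]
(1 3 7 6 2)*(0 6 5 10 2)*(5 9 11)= (0 6)(1 3 7 9 11 5 10 2)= [6, 3, 1, 7, 4, 10, 0, 9, 8, 11, 2, 5]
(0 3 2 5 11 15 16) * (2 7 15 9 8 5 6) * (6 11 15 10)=(0 3 7 10 6 2 11 9 8 5 15 16)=[3, 1, 11, 7, 4, 15, 2, 10, 5, 8, 6, 9, 12, 13, 14, 16, 0]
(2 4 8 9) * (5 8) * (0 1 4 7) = (0 1 4 5 8 9 2 7) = [1, 4, 7, 3, 5, 8, 6, 0, 9, 2]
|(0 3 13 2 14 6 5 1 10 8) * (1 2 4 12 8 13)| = 8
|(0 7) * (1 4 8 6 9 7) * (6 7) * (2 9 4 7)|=|(0 1 7)(2 9 6 4 8)|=15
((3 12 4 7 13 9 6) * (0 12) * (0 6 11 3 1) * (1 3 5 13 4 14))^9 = ((0 12 14 1)(3 6)(4 7)(5 13 9 11))^9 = (0 12 14 1)(3 6)(4 7)(5 13 9 11)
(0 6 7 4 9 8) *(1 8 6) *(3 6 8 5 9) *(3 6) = [1, 5, 2, 3, 6, 9, 7, 4, 0, 8] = (0 1 5 9 8)(4 6 7)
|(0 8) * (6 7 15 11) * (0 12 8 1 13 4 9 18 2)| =28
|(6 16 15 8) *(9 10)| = 4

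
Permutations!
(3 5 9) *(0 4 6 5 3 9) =(9)(0 4 6 5) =[4, 1, 2, 3, 6, 0, 5, 7, 8, 9]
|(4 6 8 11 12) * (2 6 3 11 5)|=|(2 6 8 5)(3 11 12 4)|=4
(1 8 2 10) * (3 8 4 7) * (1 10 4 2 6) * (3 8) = (10)(1 2 4 7 8 6) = [0, 2, 4, 3, 7, 5, 1, 8, 6, 9, 10]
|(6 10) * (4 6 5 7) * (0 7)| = 6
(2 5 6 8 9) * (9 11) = (2 5 6 8 11 9) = [0, 1, 5, 3, 4, 6, 8, 7, 11, 2, 10, 9]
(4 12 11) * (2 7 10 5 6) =(2 7 10 5 6)(4 12 11) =[0, 1, 7, 3, 12, 6, 2, 10, 8, 9, 5, 4, 11]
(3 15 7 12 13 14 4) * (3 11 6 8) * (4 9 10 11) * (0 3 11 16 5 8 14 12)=(0 3 15 7)(5 8 11 6 14 9 10 16)(12 13)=[3, 1, 2, 15, 4, 8, 14, 0, 11, 10, 16, 6, 13, 12, 9, 7, 5]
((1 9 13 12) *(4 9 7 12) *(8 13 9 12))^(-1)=((1 7 8 13 4 12))^(-1)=(1 12 4 13 8 7)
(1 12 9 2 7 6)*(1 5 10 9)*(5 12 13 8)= (1 13 8 5 10 9 2 7 6 12)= [0, 13, 7, 3, 4, 10, 12, 6, 5, 2, 9, 11, 1, 8]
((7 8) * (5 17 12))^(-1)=((5 17 12)(7 8))^(-1)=(5 12 17)(7 8)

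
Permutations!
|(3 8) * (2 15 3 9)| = |(2 15 3 8 9)| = 5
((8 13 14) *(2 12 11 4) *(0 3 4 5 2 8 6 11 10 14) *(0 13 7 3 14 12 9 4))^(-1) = (0 3 7 8 4 9 2 5 11 6 14)(10 12)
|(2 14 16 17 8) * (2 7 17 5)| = 12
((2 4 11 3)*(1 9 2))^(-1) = ((1 9 2 4 11 3))^(-1) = (1 3 11 4 2 9)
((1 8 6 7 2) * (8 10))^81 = (1 6)(2 8)(7 10)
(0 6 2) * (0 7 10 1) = (0 6 2 7 10 1) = [6, 0, 7, 3, 4, 5, 2, 10, 8, 9, 1]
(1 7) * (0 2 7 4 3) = (0 2 7 1 4 3) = [2, 4, 7, 0, 3, 5, 6, 1]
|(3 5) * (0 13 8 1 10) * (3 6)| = |(0 13 8 1 10)(3 5 6)| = 15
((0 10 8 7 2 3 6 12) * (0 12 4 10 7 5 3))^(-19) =((12)(0 7 2)(3 6 4 10 8 5))^(-19) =(12)(0 2 7)(3 5 8 10 4 6)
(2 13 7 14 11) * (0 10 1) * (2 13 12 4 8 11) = (0 10 1)(2 12 4 8 11 13 7 14) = [10, 0, 12, 3, 8, 5, 6, 14, 11, 9, 1, 13, 4, 7, 2]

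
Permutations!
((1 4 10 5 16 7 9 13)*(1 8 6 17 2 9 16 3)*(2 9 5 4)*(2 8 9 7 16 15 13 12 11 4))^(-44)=((1 8 6 17 7 15 13 9 12 11 4 10 2 5 3))^(-44)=(1 8 6 17 7 15 13 9 12 11 4 10 2 5 3)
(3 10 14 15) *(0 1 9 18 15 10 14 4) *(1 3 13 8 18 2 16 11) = [3, 9, 16, 14, 0, 5, 6, 7, 18, 2, 4, 1, 12, 8, 10, 13, 11, 17, 15] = (0 3 14 10 4)(1 9 2 16 11)(8 18 15 13)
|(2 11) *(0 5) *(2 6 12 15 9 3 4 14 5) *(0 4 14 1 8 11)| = 22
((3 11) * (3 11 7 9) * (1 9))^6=(11)(1 3)(7 9)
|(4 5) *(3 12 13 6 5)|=|(3 12 13 6 5 4)|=6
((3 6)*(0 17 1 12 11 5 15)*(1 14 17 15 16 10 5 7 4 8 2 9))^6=(17)(1 2 4 11)(7 12 9 8)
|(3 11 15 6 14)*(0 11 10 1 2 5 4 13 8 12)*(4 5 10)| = 30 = |(0 11 15 6 14 3 4 13 8 12)(1 2 10)|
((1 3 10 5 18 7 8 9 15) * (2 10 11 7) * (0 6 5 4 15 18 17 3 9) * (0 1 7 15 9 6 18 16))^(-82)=(0 2 4 16 18 10 9)(1 8 7 15 11 3 17 5 6)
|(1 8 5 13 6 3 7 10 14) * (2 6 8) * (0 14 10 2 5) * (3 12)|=|(0 14 1 5 13 8)(2 6 12 3 7)|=30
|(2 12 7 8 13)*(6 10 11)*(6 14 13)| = 9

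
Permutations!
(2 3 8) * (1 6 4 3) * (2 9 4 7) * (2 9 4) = (1 6 7 9 2)(3 8 4) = [0, 6, 1, 8, 3, 5, 7, 9, 4, 2]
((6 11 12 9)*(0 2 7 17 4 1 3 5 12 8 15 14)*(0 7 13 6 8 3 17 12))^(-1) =((0 2 13 6 11 3 5)(1 17 4)(7 12 9 8 15 14))^(-1) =(0 5 3 11 6 13 2)(1 4 17)(7 14 15 8 9 12)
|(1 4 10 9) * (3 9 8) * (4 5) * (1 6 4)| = |(1 5)(3 9 6 4 10 8)| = 6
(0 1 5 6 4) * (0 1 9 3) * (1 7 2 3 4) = [9, 5, 3, 0, 7, 6, 1, 2, 8, 4] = (0 9 4 7 2 3)(1 5 6)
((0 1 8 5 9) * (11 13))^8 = (13)(0 5 1 9 8)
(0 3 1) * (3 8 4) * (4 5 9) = [8, 0, 2, 1, 3, 9, 6, 7, 5, 4] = (0 8 5 9 4 3 1)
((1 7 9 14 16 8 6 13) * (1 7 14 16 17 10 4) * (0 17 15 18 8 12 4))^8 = ((0 17 10)(1 14 15 18 8 6 13 7 9 16 12 4))^8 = (0 10 17)(1 9 8)(4 7 18)(6 14 16)(12 13 15)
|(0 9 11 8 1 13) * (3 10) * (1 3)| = |(0 9 11 8 3 10 1 13)| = 8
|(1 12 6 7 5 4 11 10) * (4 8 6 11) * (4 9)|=4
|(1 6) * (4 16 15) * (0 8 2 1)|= |(0 8 2 1 6)(4 16 15)|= 15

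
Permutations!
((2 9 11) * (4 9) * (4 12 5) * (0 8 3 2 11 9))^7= (12)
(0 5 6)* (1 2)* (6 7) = (0 5 7 6)(1 2) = [5, 2, 1, 3, 4, 7, 0, 6]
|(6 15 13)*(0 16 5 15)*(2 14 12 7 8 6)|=11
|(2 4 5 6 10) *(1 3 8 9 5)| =9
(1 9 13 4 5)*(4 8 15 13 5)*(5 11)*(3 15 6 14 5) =(1 9 11 3 15 13 8 6 14 5) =[0, 9, 2, 15, 4, 1, 14, 7, 6, 11, 10, 3, 12, 8, 5, 13]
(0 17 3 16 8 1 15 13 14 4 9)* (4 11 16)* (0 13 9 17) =(1 15 9 13 14 11 16 8)(3 4 17) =[0, 15, 2, 4, 17, 5, 6, 7, 1, 13, 10, 16, 12, 14, 11, 9, 8, 3]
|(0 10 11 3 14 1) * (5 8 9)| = |(0 10 11 3 14 1)(5 8 9)| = 6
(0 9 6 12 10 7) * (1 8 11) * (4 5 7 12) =(0 9 6 4 5 7)(1 8 11)(10 12) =[9, 8, 2, 3, 5, 7, 4, 0, 11, 6, 12, 1, 10]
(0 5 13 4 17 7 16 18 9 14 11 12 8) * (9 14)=(0 5 13 4 17 7 16 18 14 11 12 8)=[5, 1, 2, 3, 17, 13, 6, 16, 0, 9, 10, 12, 8, 4, 11, 15, 18, 7, 14]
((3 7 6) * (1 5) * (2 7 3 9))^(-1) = ((1 5)(2 7 6 9))^(-1) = (1 5)(2 9 6 7)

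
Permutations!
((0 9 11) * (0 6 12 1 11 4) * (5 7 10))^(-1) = ((0 9 4)(1 11 6 12)(5 7 10))^(-1) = (0 4 9)(1 12 6 11)(5 10 7)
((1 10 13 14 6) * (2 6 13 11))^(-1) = (1 6 2 11 10)(13 14)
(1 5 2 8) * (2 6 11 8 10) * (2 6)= (1 5 2 10 6 11 8)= [0, 5, 10, 3, 4, 2, 11, 7, 1, 9, 6, 8]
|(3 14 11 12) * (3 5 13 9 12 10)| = 4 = |(3 14 11 10)(5 13 9 12)|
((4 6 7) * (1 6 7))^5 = (1 6)(4 7)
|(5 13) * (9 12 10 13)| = |(5 9 12 10 13)| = 5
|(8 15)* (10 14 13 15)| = 5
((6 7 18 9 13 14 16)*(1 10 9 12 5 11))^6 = ((1 10 9 13 14 16 6 7 18 12 5 11))^6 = (1 6)(5 14)(7 10)(9 18)(11 16)(12 13)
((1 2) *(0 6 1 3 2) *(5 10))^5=(0 1 6)(2 3)(5 10)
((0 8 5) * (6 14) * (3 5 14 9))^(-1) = ((0 8 14 6 9 3 5))^(-1) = (0 5 3 9 6 14 8)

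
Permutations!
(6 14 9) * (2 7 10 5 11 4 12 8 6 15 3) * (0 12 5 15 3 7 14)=(0 12 8 6)(2 14 9 3)(4 5 11)(7 10 15)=[12, 1, 14, 2, 5, 11, 0, 10, 6, 3, 15, 4, 8, 13, 9, 7]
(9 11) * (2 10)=[0, 1, 10, 3, 4, 5, 6, 7, 8, 11, 2, 9]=(2 10)(9 11)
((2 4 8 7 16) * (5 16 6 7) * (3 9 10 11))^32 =(2 8 16 4 5)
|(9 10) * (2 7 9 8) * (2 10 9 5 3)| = |(2 7 5 3)(8 10)| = 4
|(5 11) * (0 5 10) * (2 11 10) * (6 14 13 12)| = 12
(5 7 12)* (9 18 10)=(5 7 12)(9 18 10)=[0, 1, 2, 3, 4, 7, 6, 12, 8, 18, 9, 11, 5, 13, 14, 15, 16, 17, 10]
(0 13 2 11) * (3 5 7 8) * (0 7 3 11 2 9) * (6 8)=[13, 1, 2, 5, 4, 3, 8, 6, 11, 0, 10, 7, 12, 9]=(0 13 9)(3 5)(6 8 11 7)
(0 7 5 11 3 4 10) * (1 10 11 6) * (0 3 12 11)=(0 7 5 6 1 10 3 4)(11 12)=[7, 10, 2, 4, 0, 6, 1, 5, 8, 9, 3, 12, 11]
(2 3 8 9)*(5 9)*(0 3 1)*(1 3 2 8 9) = [2, 0, 3, 9, 4, 1, 6, 7, 5, 8] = (0 2 3 9 8 5 1)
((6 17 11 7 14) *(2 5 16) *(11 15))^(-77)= (2 5 16)(6 17 15 11 7 14)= ((2 5 16)(6 17 15 11 7 14))^(-77)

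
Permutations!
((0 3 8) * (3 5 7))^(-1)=((0 5 7 3 8))^(-1)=(0 8 3 7 5)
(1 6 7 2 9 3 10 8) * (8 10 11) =(1 6 7 2 9 3 11 8) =[0, 6, 9, 11, 4, 5, 7, 2, 1, 3, 10, 8]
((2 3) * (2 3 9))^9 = (2 9)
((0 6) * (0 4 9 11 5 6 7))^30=(11)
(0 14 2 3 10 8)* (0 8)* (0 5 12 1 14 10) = (0 10 5 12 1 14 2 3) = [10, 14, 3, 0, 4, 12, 6, 7, 8, 9, 5, 11, 1, 13, 2]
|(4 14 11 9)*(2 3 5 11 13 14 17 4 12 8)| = 14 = |(2 3 5 11 9 12 8)(4 17)(13 14)|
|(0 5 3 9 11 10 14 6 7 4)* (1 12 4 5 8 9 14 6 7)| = 36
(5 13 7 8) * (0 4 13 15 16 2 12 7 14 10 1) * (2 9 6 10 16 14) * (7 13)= [4, 0, 12, 3, 7, 15, 10, 8, 5, 6, 1, 11, 13, 2, 16, 14, 9]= (0 4 7 8 5 15 14 16 9 6 10 1)(2 12 13)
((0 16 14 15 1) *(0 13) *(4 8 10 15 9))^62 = (0 14 4 10 1)(8 15 13 16 9)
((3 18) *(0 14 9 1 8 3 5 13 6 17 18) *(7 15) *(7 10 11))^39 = (0 1)(3 9)(5 18 17 6 13)(7 11 10 15)(8 14)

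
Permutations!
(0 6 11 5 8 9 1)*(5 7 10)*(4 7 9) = (0 6 11 9 1)(4 7 10 5 8) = [6, 0, 2, 3, 7, 8, 11, 10, 4, 1, 5, 9]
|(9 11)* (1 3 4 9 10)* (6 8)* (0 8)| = 6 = |(0 8 6)(1 3 4 9 11 10)|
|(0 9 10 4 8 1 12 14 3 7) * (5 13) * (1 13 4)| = |(0 9 10 1 12 14 3 7)(4 8 13 5)| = 8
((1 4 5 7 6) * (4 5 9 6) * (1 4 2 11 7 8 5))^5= (2 7 11)(4 6 9)(5 8)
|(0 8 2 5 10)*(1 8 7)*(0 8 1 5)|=6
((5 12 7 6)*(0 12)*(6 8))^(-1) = ((0 12 7 8 6 5))^(-1) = (0 5 6 8 7 12)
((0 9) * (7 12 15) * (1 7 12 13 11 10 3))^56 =(15)(1 13 10)(3 7 11) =((0 9)(1 7 13 11 10 3)(12 15))^56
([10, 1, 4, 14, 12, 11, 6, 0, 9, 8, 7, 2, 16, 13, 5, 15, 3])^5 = [7, 1, 14, 4, 5, 16, 6, 10, 9, 8, 0, 3, 11, 13, 12, 15, 2]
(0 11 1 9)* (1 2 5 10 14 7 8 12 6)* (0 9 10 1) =[11, 10, 5, 3, 4, 1, 0, 8, 12, 9, 14, 2, 6, 13, 7] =(0 11 2 5 1 10 14 7 8 12 6)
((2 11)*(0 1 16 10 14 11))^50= (0 1 16 10 14 11 2)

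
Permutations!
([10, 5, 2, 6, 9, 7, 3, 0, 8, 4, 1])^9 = (0 7 5 1 10)(3 6)(4 9)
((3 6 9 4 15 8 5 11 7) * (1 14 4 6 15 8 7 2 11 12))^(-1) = ((1 14 4 8 5 12)(2 11)(3 15 7)(6 9))^(-1) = (1 12 5 8 4 14)(2 11)(3 7 15)(6 9)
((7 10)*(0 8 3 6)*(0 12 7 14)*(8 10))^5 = (0 14 10)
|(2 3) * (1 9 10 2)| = 5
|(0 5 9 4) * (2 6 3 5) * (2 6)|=6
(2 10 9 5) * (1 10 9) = (1 10)(2 9 5) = [0, 10, 9, 3, 4, 2, 6, 7, 8, 5, 1]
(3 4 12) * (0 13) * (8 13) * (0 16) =(0 8 13 16)(3 4 12) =[8, 1, 2, 4, 12, 5, 6, 7, 13, 9, 10, 11, 3, 16, 14, 15, 0]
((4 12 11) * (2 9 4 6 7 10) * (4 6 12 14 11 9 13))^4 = (2 11 7 4 9)(6 13 12 10 14)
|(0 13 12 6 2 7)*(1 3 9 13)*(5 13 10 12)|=18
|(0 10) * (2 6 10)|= 4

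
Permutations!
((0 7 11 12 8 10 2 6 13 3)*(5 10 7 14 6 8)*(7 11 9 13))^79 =(0 6 9 3 14 7 13)(2 8 11 12 5 10)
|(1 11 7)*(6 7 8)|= 5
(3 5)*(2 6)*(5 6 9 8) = (2 9 8 5 3 6) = [0, 1, 9, 6, 4, 3, 2, 7, 5, 8]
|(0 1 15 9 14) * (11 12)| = |(0 1 15 9 14)(11 12)| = 10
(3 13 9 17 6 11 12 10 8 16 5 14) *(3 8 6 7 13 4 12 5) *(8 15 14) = (3 4 12 10 6 11 5 8 16)(7 13 9 17)(14 15) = [0, 1, 2, 4, 12, 8, 11, 13, 16, 17, 6, 5, 10, 9, 15, 14, 3, 7]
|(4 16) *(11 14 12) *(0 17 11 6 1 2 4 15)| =|(0 17 11 14 12 6 1 2 4 16 15)| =11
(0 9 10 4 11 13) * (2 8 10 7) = (0 9 7 2 8 10 4 11 13) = [9, 1, 8, 3, 11, 5, 6, 2, 10, 7, 4, 13, 12, 0]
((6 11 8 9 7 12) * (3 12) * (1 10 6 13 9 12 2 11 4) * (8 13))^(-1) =(1 4 6 10)(2 3 7 9 13 11)(8 12)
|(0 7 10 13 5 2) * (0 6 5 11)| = 15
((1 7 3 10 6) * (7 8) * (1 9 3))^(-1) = ((1 8 7)(3 10 6 9))^(-1) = (1 7 8)(3 9 6 10)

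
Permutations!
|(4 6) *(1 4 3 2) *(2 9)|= |(1 4 6 3 9 2)|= 6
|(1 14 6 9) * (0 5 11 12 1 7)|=|(0 5 11 12 1 14 6 9 7)|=9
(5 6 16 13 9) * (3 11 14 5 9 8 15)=(3 11 14 5 6 16 13 8 15)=[0, 1, 2, 11, 4, 6, 16, 7, 15, 9, 10, 14, 12, 8, 5, 3, 13]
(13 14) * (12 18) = (12 18)(13 14) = [0, 1, 2, 3, 4, 5, 6, 7, 8, 9, 10, 11, 18, 14, 13, 15, 16, 17, 12]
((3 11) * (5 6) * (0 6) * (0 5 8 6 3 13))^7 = ((0 3 11 13)(6 8))^7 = (0 13 11 3)(6 8)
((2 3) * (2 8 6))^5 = (2 3 8 6)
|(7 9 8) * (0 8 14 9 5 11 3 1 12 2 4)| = |(0 8 7 5 11 3 1 12 2 4)(9 14)| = 10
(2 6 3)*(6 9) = (2 9 6 3) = [0, 1, 9, 2, 4, 5, 3, 7, 8, 6]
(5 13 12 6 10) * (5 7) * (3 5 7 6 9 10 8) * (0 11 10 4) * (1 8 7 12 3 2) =(0 11 10 6 7 12 9 4)(1 8 2)(3 5 13) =[11, 8, 1, 5, 0, 13, 7, 12, 2, 4, 6, 10, 9, 3]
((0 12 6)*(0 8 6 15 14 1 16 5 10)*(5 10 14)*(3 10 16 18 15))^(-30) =(18)(0 3)(10 12)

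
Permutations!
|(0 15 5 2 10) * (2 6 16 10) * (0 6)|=3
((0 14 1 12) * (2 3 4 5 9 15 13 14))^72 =(0 15 2 13 3 14 4 1 5 12 9)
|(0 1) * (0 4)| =|(0 1 4)| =3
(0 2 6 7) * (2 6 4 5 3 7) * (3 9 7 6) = (0 3 6 2 4 5 9 7) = [3, 1, 4, 6, 5, 9, 2, 0, 8, 7]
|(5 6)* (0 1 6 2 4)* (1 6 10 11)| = 15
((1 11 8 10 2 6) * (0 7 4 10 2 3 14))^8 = (0 4 3)(1 2 11 6 8)(7 10 14)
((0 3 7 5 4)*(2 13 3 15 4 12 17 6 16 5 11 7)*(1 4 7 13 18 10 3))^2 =(0 7 13 4 15 11 1)(2 10)(3 18)(5 17 16 12 6)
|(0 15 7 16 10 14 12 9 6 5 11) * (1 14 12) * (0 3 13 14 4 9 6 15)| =14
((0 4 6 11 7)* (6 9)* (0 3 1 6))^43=((0 4 9)(1 6 11 7 3))^43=(0 4 9)(1 7 6 3 11)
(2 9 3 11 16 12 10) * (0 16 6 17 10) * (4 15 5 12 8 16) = [4, 1, 9, 11, 15, 12, 17, 7, 16, 3, 2, 6, 0, 13, 14, 5, 8, 10] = (0 4 15 5 12)(2 9 3 11 6 17 10)(8 16)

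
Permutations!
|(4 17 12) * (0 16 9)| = 3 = |(0 16 9)(4 17 12)|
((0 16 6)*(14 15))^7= (0 16 6)(14 15)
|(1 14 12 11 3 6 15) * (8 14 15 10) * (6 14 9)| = 4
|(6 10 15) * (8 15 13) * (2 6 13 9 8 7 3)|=9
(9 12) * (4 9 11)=[0, 1, 2, 3, 9, 5, 6, 7, 8, 12, 10, 4, 11]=(4 9 12 11)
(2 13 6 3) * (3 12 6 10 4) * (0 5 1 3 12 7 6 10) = [5, 3, 13, 2, 12, 1, 7, 6, 8, 9, 4, 11, 10, 0] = (0 5 1 3 2 13)(4 12 10)(6 7)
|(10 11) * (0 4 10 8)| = |(0 4 10 11 8)| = 5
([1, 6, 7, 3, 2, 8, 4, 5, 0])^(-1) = [8, 0, 4, 3, 6, 7, 1, 2, 5]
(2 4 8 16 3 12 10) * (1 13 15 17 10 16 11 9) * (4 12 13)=(1 4 8 11 9)(2 12 16 3 13 15 17 10)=[0, 4, 12, 13, 8, 5, 6, 7, 11, 1, 2, 9, 16, 15, 14, 17, 3, 10]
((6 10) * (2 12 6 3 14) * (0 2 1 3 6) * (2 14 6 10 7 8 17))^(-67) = ((0 14 1 3 6 7 8 17 2 12))^(-67) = (0 3 8 12 1 7 2 14 6 17)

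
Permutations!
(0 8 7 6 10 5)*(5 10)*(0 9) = (10)(0 8 7 6 5 9) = [8, 1, 2, 3, 4, 9, 5, 6, 7, 0, 10]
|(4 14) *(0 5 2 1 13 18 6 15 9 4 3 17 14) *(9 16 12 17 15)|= 18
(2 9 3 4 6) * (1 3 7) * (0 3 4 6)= (0 3 6 2 9 7 1 4)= [3, 4, 9, 6, 0, 5, 2, 1, 8, 7]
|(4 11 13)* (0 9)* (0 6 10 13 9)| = |(4 11 9 6 10 13)| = 6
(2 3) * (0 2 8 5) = (0 2 3 8 5) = [2, 1, 3, 8, 4, 0, 6, 7, 5]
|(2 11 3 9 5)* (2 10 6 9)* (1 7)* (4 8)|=|(1 7)(2 11 3)(4 8)(5 10 6 9)|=12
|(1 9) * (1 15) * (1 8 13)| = 5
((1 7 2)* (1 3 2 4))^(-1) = (1 4 7)(2 3)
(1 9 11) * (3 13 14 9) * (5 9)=(1 3 13 14 5 9 11)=[0, 3, 2, 13, 4, 9, 6, 7, 8, 11, 10, 1, 12, 14, 5]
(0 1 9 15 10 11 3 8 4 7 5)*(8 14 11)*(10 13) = [1, 9, 2, 14, 7, 0, 6, 5, 4, 15, 8, 3, 12, 10, 11, 13] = (0 1 9 15 13 10 8 4 7 5)(3 14 11)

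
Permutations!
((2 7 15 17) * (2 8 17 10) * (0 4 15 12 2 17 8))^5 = ((0 4 15 10 17)(2 7 12))^5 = (17)(2 12 7)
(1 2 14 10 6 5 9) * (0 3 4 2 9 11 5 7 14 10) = [3, 9, 10, 4, 2, 11, 7, 14, 8, 1, 6, 5, 12, 13, 0] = (0 3 4 2 10 6 7 14)(1 9)(5 11)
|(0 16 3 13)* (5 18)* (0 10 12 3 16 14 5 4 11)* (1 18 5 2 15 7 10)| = 13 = |(0 14 2 15 7 10 12 3 13 1 18 4 11)|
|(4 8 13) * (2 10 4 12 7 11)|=8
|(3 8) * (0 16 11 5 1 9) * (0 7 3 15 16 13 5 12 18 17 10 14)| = 16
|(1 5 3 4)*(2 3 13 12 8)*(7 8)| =9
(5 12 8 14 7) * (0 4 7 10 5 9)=(0 4 7 9)(5 12 8 14 10)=[4, 1, 2, 3, 7, 12, 6, 9, 14, 0, 5, 11, 8, 13, 10]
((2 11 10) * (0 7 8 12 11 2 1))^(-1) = ((0 7 8 12 11 10 1))^(-1) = (0 1 10 11 12 8 7)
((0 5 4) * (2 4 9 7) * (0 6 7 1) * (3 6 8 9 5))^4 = ((0 3 6 7 2 4 8 9 1))^4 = (0 2 1 7 9 6 8 3 4)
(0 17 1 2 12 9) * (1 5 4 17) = (0 1 2 12 9)(4 17 5) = [1, 2, 12, 3, 17, 4, 6, 7, 8, 0, 10, 11, 9, 13, 14, 15, 16, 5]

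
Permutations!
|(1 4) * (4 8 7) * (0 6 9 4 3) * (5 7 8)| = 8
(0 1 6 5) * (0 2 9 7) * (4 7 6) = (0 1 4 7)(2 9 6 5) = [1, 4, 9, 3, 7, 2, 5, 0, 8, 6]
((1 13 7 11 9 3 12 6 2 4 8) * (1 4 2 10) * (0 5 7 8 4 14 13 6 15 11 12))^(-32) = (15)(1 6 10)(8 14 13) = ((0 5 7 12 15 11 9 3)(1 6 10)(8 14 13))^(-32)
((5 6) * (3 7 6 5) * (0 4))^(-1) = ((0 4)(3 7 6))^(-1) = (0 4)(3 6 7)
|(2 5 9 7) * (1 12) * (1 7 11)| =7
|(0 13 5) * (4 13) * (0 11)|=|(0 4 13 5 11)|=5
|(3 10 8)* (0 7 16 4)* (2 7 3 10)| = 6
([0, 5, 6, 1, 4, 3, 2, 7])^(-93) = [0, 1, 6, 3, 4, 5, 2, 7]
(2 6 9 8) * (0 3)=(0 3)(2 6 9 8)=[3, 1, 6, 0, 4, 5, 9, 7, 2, 8]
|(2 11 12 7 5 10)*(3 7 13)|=|(2 11 12 13 3 7 5 10)|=8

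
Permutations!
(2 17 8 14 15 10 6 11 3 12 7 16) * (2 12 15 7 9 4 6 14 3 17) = (3 15 10 14 7 16 12 9 4 6 11 17 8) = [0, 1, 2, 15, 6, 5, 11, 16, 3, 4, 14, 17, 9, 13, 7, 10, 12, 8]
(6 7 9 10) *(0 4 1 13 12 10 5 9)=[4, 13, 2, 3, 1, 9, 7, 0, 8, 5, 6, 11, 10, 12]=(0 4 1 13 12 10 6 7)(5 9)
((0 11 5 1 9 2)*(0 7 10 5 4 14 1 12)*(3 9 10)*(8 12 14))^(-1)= ((0 11 4 8 12)(1 10 5 14)(2 7 3 9))^(-1)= (0 12 8 4 11)(1 14 5 10)(2 9 3 7)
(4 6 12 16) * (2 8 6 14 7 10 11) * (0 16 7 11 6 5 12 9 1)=(0 16 4 14 11 2 8 5 12 7 10 6 9 1)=[16, 0, 8, 3, 14, 12, 9, 10, 5, 1, 6, 2, 7, 13, 11, 15, 4]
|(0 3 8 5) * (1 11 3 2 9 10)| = 9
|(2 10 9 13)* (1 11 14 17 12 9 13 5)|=21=|(1 11 14 17 12 9 5)(2 10 13)|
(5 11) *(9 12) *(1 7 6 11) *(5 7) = (1 5)(6 11 7)(9 12) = [0, 5, 2, 3, 4, 1, 11, 6, 8, 12, 10, 7, 9]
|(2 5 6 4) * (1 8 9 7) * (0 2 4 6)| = |(0 2 5)(1 8 9 7)| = 12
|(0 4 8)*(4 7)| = 4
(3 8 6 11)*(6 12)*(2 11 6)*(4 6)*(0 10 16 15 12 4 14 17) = [10, 1, 11, 8, 6, 5, 14, 7, 4, 9, 16, 3, 2, 13, 17, 12, 15, 0] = (0 10 16 15 12 2 11 3 8 4 6 14 17)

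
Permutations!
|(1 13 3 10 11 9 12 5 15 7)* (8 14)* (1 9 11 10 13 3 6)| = 20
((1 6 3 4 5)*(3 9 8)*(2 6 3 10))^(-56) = ((1 3 4 5)(2 6 9 8 10))^(-56) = (2 10 8 9 6)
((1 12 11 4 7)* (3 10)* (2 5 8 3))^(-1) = ((1 12 11 4 7)(2 5 8 3 10))^(-1) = (1 7 4 11 12)(2 10 3 8 5)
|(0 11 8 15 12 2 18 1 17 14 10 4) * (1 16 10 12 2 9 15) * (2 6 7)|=|(0 11 8 1 17 14 12 9 15 6 7 2 18 16 10 4)|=16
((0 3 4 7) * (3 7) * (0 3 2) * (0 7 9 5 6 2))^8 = (9)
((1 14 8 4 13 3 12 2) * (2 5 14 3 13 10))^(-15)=(1 5 4)(2 12 8)(3 14 10)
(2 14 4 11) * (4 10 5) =(2 14 10 5 4 11) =[0, 1, 14, 3, 11, 4, 6, 7, 8, 9, 5, 2, 12, 13, 10]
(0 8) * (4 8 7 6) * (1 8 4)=(0 7 6 1 8)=[7, 8, 2, 3, 4, 5, 1, 6, 0]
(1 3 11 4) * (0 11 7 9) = (0 11 4 1 3 7 9) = [11, 3, 2, 7, 1, 5, 6, 9, 8, 0, 10, 4]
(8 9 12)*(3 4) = (3 4)(8 9 12) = [0, 1, 2, 4, 3, 5, 6, 7, 9, 12, 10, 11, 8]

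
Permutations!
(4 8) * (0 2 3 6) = (0 2 3 6)(4 8) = [2, 1, 3, 6, 8, 5, 0, 7, 4]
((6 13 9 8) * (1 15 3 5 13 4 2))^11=((1 15 3 5 13 9 8 6 4 2))^11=(1 15 3 5 13 9 8 6 4 2)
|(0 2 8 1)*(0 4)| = |(0 2 8 1 4)| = 5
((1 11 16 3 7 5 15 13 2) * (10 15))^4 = ((1 11 16 3 7 5 10 15 13 2))^4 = (1 7 13 16 10)(2 3 15 11 5)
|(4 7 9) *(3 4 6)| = 5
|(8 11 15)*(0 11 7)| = 5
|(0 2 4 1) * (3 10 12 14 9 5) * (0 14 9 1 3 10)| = 4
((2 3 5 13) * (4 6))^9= (2 3 5 13)(4 6)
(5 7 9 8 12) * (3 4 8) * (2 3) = (2 3 4 8 12 5 7 9) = [0, 1, 3, 4, 8, 7, 6, 9, 12, 2, 10, 11, 5]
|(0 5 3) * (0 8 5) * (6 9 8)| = |(3 6 9 8 5)| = 5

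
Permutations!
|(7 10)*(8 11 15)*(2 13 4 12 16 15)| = |(2 13 4 12 16 15 8 11)(7 10)| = 8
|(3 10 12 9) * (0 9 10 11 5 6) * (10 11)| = |(0 9 3 10 12 11 5 6)| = 8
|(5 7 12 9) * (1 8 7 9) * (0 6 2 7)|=14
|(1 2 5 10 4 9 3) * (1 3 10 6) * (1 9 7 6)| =|(1 2 5)(4 7 6 9 10)| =15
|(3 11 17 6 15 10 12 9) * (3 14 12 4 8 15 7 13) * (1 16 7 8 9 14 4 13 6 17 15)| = |(17)(1 16 7 6 8)(3 11 15 10 13)(4 9)(12 14)| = 10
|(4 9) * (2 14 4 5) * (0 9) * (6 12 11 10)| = 12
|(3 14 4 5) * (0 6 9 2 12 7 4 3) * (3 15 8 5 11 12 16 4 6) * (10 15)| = |(0 3 14 10 15 8 5)(2 16 4 11 12 7 6 9)| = 56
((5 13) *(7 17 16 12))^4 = ((5 13)(7 17 16 12))^4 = (17)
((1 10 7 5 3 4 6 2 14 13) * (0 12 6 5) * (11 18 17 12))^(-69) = (0 17 2 1)(6 13 7 18)(10 11 12 14)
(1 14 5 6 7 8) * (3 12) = (1 14 5 6 7 8)(3 12) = [0, 14, 2, 12, 4, 6, 7, 8, 1, 9, 10, 11, 3, 13, 5]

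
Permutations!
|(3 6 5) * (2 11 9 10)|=|(2 11 9 10)(3 6 5)|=12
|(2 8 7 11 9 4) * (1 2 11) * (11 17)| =|(1 2 8 7)(4 17 11 9)| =4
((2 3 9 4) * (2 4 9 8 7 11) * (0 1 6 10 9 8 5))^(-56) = (0 5 3 2 11 7 8 9 10 6 1)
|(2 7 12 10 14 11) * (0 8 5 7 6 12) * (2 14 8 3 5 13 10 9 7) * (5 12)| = 30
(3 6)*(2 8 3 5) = (2 8 3 6 5) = [0, 1, 8, 6, 4, 2, 5, 7, 3]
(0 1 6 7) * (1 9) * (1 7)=[9, 6, 2, 3, 4, 5, 1, 0, 8, 7]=(0 9 7)(1 6)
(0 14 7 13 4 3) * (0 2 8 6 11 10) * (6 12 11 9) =(0 14 7 13 4 3 2 8 12 11 10)(6 9) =[14, 1, 8, 2, 3, 5, 9, 13, 12, 6, 0, 10, 11, 4, 7]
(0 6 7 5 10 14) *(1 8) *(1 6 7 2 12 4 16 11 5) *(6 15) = [7, 8, 12, 3, 16, 10, 2, 1, 15, 9, 14, 5, 4, 13, 0, 6, 11] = (0 7 1 8 15 6 2 12 4 16 11 5 10 14)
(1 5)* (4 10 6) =(1 5)(4 10 6) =[0, 5, 2, 3, 10, 1, 4, 7, 8, 9, 6]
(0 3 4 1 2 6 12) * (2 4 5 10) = (0 3 5 10 2 6 12)(1 4) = [3, 4, 6, 5, 1, 10, 12, 7, 8, 9, 2, 11, 0]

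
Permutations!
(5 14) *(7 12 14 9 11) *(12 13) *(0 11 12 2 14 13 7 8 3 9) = (0 11 8 3 9 12 13 2 14 5) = [11, 1, 14, 9, 4, 0, 6, 7, 3, 12, 10, 8, 13, 2, 5]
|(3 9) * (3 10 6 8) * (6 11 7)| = |(3 9 10 11 7 6 8)| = 7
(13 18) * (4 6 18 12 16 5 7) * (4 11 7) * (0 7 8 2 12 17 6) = [7, 1, 12, 3, 0, 4, 18, 11, 2, 9, 10, 8, 16, 17, 14, 15, 5, 6, 13] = (0 7 11 8 2 12 16 5 4)(6 18 13 17)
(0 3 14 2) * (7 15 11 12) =(0 3 14 2)(7 15 11 12) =[3, 1, 0, 14, 4, 5, 6, 15, 8, 9, 10, 12, 7, 13, 2, 11]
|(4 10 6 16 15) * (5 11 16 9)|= |(4 10 6 9 5 11 16 15)|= 8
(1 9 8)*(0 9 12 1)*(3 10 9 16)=(0 16 3 10 9 8)(1 12)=[16, 12, 2, 10, 4, 5, 6, 7, 0, 8, 9, 11, 1, 13, 14, 15, 3]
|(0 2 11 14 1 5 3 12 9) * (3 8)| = |(0 2 11 14 1 5 8 3 12 9)| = 10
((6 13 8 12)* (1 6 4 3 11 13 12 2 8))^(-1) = ((1 6 12 4 3 11 13)(2 8))^(-1) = (1 13 11 3 4 12 6)(2 8)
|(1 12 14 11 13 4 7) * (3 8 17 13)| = |(1 12 14 11 3 8 17 13 4 7)| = 10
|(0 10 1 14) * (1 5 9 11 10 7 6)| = 20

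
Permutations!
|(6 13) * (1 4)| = 2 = |(1 4)(6 13)|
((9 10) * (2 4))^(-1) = (2 4)(9 10)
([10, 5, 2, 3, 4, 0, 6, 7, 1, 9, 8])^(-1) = (0 5 1 8 10)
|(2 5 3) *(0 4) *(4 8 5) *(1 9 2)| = |(0 8 5 3 1 9 2 4)| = 8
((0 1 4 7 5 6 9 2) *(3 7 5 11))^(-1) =(0 2 9 6 5 4 1)(3 11 7)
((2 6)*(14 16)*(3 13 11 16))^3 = (2 6)(3 16 13 14 11) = ((2 6)(3 13 11 16 14))^3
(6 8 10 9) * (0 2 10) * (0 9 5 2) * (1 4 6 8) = (1 4 6)(2 10 5)(8 9) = [0, 4, 10, 3, 6, 2, 1, 7, 9, 8, 5]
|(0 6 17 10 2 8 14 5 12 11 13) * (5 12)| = |(0 6 17 10 2 8 14 12 11 13)| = 10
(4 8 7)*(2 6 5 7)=[0, 1, 6, 3, 8, 7, 5, 4, 2]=(2 6 5 7 4 8)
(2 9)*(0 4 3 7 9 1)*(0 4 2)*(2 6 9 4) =(0 6 9)(1 2)(3 7 4) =[6, 2, 1, 7, 3, 5, 9, 4, 8, 0]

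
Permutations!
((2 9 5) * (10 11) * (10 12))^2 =((2 9 5)(10 11 12))^2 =(2 5 9)(10 12 11)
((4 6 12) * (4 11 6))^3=((6 12 11))^3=(12)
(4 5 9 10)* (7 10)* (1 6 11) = (1 6 11)(4 5 9 7 10) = [0, 6, 2, 3, 5, 9, 11, 10, 8, 7, 4, 1]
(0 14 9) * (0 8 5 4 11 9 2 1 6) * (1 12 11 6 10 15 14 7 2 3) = (0 7 2 12 11 9 8 5 4 6)(1 10 15 14 3) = [7, 10, 12, 1, 6, 4, 0, 2, 5, 8, 15, 9, 11, 13, 3, 14]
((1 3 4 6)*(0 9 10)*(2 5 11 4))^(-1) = (0 10 9)(1 6 4 11 5 2 3)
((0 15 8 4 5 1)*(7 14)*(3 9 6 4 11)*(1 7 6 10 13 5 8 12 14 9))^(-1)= (0 1 3 11 8 4 6 14 12 15)(5 13 10 9 7)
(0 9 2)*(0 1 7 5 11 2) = [9, 7, 1, 3, 4, 11, 6, 5, 8, 0, 10, 2] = (0 9)(1 7 5 11 2)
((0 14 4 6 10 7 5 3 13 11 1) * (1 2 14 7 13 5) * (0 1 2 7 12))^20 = (2 10)(4 11)(6 7)(13 14)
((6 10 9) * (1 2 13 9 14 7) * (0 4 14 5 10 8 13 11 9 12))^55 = (0 9 14 8 1 12 11 4 6 7 13 2)(5 10) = ((0 4 14 7 1 2 11 9 6 8 13 12)(5 10))^55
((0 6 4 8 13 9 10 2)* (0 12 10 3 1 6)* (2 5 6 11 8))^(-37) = ((1 11 8 13 9 3)(2 12 10 5 6 4))^(-37) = (1 3 9 13 8 11)(2 4 6 5 10 12)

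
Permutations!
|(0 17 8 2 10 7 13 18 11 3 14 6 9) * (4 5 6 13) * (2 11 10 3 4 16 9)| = 16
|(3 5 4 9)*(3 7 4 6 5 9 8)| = |(3 9 7 4 8)(5 6)| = 10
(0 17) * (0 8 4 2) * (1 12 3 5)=[17, 12, 0, 5, 2, 1, 6, 7, 4, 9, 10, 11, 3, 13, 14, 15, 16, 8]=(0 17 8 4 2)(1 12 3 5)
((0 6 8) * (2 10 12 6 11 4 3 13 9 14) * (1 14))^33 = (0 14 11 2 4 10 3 12 13 6 9 8 1)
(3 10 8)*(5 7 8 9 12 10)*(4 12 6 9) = [0, 1, 2, 5, 12, 7, 9, 8, 3, 6, 4, 11, 10] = (3 5 7 8)(4 12 10)(6 9)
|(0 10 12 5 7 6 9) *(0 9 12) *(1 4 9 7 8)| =8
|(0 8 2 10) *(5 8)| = 5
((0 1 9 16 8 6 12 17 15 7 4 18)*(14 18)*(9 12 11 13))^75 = ((0 1 12 17 15 7 4 14 18)(6 11 13 9 16 8))^75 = (0 17 4)(1 15 14)(6 9)(7 18 12)(8 13)(11 16)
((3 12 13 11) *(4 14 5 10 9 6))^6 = (14)(3 13)(11 12)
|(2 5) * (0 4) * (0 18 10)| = |(0 4 18 10)(2 5)| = 4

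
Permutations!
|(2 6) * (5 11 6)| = 4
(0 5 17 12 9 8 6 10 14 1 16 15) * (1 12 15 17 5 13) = [13, 16, 2, 3, 4, 5, 10, 7, 6, 8, 14, 11, 9, 1, 12, 0, 17, 15] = (0 13 1 16 17 15)(6 10 14 12 9 8)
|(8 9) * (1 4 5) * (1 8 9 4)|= |(9)(4 5 8)|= 3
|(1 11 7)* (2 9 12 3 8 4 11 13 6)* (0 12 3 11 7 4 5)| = 13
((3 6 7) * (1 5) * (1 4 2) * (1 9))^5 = ((1 5 4 2 9)(3 6 7))^5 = (9)(3 7 6)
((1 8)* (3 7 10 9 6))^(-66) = (3 6 9 10 7)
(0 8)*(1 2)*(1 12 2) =(0 8)(2 12) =[8, 1, 12, 3, 4, 5, 6, 7, 0, 9, 10, 11, 2]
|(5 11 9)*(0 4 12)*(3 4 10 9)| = 8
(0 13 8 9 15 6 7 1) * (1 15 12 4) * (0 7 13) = [0, 7, 2, 3, 1, 5, 13, 15, 9, 12, 10, 11, 4, 8, 14, 6] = (1 7 15 6 13 8 9 12 4)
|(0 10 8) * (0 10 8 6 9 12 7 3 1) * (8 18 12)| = |(0 18 12 7 3 1)(6 9 8 10)| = 12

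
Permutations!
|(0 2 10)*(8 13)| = |(0 2 10)(8 13)| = 6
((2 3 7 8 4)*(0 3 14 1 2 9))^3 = ((0 3 7 8 4 9)(1 2 14))^3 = (14)(0 8)(3 4)(7 9)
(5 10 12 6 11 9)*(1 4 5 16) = (1 4 5 10 12 6 11 9 16) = [0, 4, 2, 3, 5, 10, 11, 7, 8, 16, 12, 9, 6, 13, 14, 15, 1]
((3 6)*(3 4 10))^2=(3 4)(6 10)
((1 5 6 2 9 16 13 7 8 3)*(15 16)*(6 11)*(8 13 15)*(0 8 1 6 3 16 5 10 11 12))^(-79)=(0 12 5 15 16 8)(1 2 3 10 9 6 11)(7 13)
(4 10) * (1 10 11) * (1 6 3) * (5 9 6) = (1 10 4 11 5 9 6 3) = [0, 10, 2, 1, 11, 9, 3, 7, 8, 6, 4, 5]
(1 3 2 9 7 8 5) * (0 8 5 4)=(0 8 4)(1 3 2 9 7 5)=[8, 3, 9, 2, 0, 1, 6, 5, 4, 7]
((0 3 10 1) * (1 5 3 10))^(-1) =(0 1 3 5 10)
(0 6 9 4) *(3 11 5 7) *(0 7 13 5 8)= (0 6 9 4 7 3 11 8)(5 13)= [6, 1, 2, 11, 7, 13, 9, 3, 0, 4, 10, 8, 12, 5]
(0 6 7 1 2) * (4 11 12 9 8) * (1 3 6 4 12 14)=[4, 2, 0, 6, 11, 5, 7, 3, 12, 8, 10, 14, 9, 13, 1]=(0 4 11 14 1 2)(3 6 7)(8 12 9)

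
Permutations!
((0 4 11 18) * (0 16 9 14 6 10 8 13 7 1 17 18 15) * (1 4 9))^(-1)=((0 9 14 6 10 8 13 7 4 11 15)(1 17 18 16))^(-1)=(0 15 11 4 7 13 8 10 6 14 9)(1 16 18 17)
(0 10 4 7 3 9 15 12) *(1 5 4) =(0 10 1 5 4 7 3 9 15 12) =[10, 5, 2, 9, 7, 4, 6, 3, 8, 15, 1, 11, 0, 13, 14, 12]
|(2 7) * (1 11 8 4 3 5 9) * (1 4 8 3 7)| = 8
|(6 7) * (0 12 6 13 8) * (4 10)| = |(0 12 6 7 13 8)(4 10)| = 6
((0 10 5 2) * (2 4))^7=((0 10 5 4 2))^7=(0 5 2 10 4)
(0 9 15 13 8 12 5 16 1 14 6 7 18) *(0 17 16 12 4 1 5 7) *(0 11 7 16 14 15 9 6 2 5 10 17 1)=[6, 15, 5, 3, 0, 12, 11, 18, 4, 9, 17, 7, 16, 8, 2, 13, 10, 14, 1]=(0 6 11 7 18 1 15 13 8 4)(2 5 12 16 10 17 14)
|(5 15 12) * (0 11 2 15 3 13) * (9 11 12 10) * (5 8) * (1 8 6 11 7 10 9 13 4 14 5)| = 20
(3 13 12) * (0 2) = (0 2)(3 13 12) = [2, 1, 0, 13, 4, 5, 6, 7, 8, 9, 10, 11, 3, 12]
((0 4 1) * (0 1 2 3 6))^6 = (0 4 2 3 6)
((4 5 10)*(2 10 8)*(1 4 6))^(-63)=(10)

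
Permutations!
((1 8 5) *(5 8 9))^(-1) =((1 9 5))^(-1) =(1 5 9)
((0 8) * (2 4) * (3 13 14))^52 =(3 13 14)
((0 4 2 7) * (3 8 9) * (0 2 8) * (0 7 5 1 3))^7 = (0 9 8 4)(1 7 5 3 2)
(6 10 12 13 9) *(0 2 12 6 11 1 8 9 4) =(0 2 12 13 4)(1 8 9 11)(6 10) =[2, 8, 12, 3, 0, 5, 10, 7, 9, 11, 6, 1, 13, 4]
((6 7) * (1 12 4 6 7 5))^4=((1 12 4 6 5))^4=(1 5 6 4 12)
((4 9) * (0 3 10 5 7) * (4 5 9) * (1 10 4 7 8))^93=(0 3 4 7)(1 5 10 8 9)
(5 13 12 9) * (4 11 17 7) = (4 11 17 7)(5 13 12 9) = [0, 1, 2, 3, 11, 13, 6, 4, 8, 5, 10, 17, 9, 12, 14, 15, 16, 7]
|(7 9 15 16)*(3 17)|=|(3 17)(7 9 15 16)|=4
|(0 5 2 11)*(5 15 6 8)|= |(0 15 6 8 5 2 11)|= 7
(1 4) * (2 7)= (1 4)(2 7)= [0, 4, 7, 3, 1, 5, 6, 2]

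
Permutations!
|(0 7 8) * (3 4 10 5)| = |(0 7 8)(3 4 10 5)| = 12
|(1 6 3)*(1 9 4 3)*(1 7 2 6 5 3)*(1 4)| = 12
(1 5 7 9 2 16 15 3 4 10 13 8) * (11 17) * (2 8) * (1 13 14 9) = [0, 5, 16, 4, 10, 7, 6, 1, 13, 8, 14, 17, 12, 2, 9, 3, 15, 11] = (1 5 7)(2 16 15 3 4 10 14 9 8 13)(11 17)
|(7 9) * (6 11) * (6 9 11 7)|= |(6 7 11 9)|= 4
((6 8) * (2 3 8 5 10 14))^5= ((2 3 8 6 5 10 14))^5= (2 10 6 3 14 5 8)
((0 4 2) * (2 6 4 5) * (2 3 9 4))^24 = ((0 5 3 9 4 6 2))^24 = (0 9 2 3 6 5 4)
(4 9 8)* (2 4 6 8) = (2 4 9)(6 8) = [0, 1, 4, 3, 9, 5, 8, 7, 6, 2]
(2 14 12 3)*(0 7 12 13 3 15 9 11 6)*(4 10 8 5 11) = (0 7 12 15 9 4 10 8 5 11 6)(2 14 13 3) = [7, 1, 14, 2, 10, 11, 0, 12, 5, 4, 8, 6, 15, 3, 13, 9]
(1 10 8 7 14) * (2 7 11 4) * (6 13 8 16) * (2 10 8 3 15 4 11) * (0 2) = [2, 8, 7, 15, 10, 5, 13, 14, 0, 9, 16, 11, 12, 3, 1, 4, 6] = (0 2 7 14 1 8)(3 15 4 10 16 6 13)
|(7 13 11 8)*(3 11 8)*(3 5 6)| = 12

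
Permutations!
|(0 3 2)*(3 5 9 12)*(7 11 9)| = |(0 5 7 11 9 12 3 2)| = 8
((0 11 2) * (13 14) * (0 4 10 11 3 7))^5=(0 7 3)(2 4 10 11)(13 14)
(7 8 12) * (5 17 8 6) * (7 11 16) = (5 17 8 12 11 16 7 6) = [0, 1, 2, 3, 4, 17, 5, 6, 12, 9, 10, 16, 11, 13, 14, 15, 7, 8]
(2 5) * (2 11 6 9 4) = (2 5 11 6 9 4) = [0, 1, 5, 3, 2, 11, 9, 7, 8, 4, 10, 6]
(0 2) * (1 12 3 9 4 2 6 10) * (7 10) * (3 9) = (0 6 7 10 1 12 9 4 2) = [6, 12, 0, 3, 2, 5, 7, 10, 8, 4, 1, 11, 9]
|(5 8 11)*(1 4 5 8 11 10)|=|(1 4 5 11 8 10)|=6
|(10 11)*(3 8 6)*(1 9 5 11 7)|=6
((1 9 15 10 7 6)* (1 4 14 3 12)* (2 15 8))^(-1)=(1 12 3 14 4 6 7 10 15 2 8 9)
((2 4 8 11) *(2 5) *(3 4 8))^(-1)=(2 5 11 8)(3 4)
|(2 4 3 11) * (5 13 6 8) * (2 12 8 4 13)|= |(2 13 6 4 3 11 12 8 5)|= 9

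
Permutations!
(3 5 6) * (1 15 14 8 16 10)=(1 15 14 8 16 10)(3 5 6)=[0, 15, 2, 5, 4, 6, 3, 7, 16, 9, 1, 11, 12, 13, 8, 14, 10]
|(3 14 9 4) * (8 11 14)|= |(3 8 11 14 9 4)|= 6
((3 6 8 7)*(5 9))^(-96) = ((3 6 8 7)(5 9))^(-96) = (9)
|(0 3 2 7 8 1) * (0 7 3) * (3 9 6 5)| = 15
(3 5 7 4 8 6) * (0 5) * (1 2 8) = (0 5 7 4 1 2 8 6 3) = [5, 2, 8, 0, 1, 7, 3, 4, 6]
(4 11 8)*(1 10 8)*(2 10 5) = (1 5 2 10 8 4 11) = [0, 5, 10, 3, 11, 2, 6, 7, 4, 9, 8, 1]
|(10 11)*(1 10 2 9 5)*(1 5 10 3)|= 4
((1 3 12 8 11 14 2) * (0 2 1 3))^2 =(0 3 8 14)(1 2 12 11)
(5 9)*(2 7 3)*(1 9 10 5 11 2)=(1 9 11 2 7 3)(5 10)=[0, 9, 7, 1, 4, 10, 6, 3, 8, 11, 5, 2]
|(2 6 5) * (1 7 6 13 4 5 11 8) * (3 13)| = 5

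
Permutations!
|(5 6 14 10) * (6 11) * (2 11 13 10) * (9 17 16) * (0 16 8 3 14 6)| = |(0 16 9 17 8 3 14 2 11)(5 13 10)| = 9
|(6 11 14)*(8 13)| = 6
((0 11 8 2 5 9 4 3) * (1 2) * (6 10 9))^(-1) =(0 3 4 9 10 6 5 2 1 8 11)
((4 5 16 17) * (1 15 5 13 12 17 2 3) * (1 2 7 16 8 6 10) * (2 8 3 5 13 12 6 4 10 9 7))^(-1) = ((1 15 13 6 9 7 16 2 5 3 8 4 12 17 10))^(-1) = (1 10 17 12 4 8 3 5 2 16 7 9 6 13 15)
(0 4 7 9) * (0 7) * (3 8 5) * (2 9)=(0 4)(2 9 7)(3 8 5)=[4, 1, 9, 8, 0, 3, 6, 2, 5, 7]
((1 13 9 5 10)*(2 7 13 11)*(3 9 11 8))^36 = ((1 8 3 9 5 10)(2 7 13 11))^36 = (13)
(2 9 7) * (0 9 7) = [9, 1, 7, 3, 4, 5, 6, 2, 8, 0] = (0 9)(2 7)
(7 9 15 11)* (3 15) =[0, 1, 2, 15, 4, 5, 6, 9, 8, 3, 10, 7, 12, 13, 14, 11] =(3 15 11 7 9)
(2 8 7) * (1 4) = (1 4)(2 8 7) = [0, 4, 8, 3, 1, 5, 6, 2, 7]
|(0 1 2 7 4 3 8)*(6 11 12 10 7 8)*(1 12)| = |(0 12 10 7 4 3 6 11 1 2 8)| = 11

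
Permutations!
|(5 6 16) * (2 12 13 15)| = |(2 12 13 15)(5 6 16)| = 12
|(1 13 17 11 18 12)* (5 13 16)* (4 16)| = 9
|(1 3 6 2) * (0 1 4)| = |(0 1 3 6 2 4)| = 6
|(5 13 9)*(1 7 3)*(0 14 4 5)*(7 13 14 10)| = |(0 10 7 3 1 13 9)(4 5 14)| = 21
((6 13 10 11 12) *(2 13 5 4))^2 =(2 10 12 5)(4 13 11 6)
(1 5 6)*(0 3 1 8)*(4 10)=(0 3 1 5 6 8)(4 10)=[3, 5, 2, 1, 10, 6, 8, 7, 0, 9, 4]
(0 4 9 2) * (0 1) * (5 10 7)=(0 4 9 2 1)(5 10 7)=[4, 0, 1, 3, 9, 10, 6, 5, 8, 2, 7]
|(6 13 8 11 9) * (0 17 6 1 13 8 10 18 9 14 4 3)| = 40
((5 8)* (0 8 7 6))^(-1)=(0 6 7 5 8)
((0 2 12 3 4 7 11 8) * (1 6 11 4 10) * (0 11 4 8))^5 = ((0 2 12 3 10 1 6 4 7 8 11))^5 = (0 1 11 10 8 3 7 12 4 2 6)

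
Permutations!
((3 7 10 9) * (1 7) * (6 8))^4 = ((1 7 10 9 3)(6 8))^4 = (1 3 9 10 7)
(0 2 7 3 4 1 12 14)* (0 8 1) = (0 2 7 3 4)(1 12 14 8) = [2, 12, 7, 4, 0, 5, 6, 3, 1, 9, 10, 11, 14, 13, 8]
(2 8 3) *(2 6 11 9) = (2 8 3 6 11 9) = [0, 1, 8, 6, 4, 5, 11, 7, 3, 2, 10, 9]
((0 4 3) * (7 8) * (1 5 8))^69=(1 5 8 7)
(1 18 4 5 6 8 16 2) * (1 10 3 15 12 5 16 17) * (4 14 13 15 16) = (1 18 14 13 15 12 5 6 8 17)(2 10 3 16) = [0, 18, 10, 16, 4, 6, 8, 7, 17, 9, 3, 11, 5, 15, 13, 12, 2, 1, 14]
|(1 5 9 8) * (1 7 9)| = 6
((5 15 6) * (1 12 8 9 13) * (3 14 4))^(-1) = (1 13 9 8 12)(3 4 14)(5 6 15)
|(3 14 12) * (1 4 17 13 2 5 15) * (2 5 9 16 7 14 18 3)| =6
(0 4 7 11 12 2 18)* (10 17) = (0 4 7 11 12 2 18)(10 17) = [4, 1, 18, 3, 7, 5, 6, 11, 8, 9, 17, 12, 2, 13, 14, 15, 16, 10, 0]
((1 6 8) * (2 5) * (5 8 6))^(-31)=((1 5 2 8))^(-31)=(1 5 2 8)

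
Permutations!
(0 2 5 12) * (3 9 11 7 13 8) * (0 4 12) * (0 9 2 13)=(0 13 8 3 2 5 9 11 7)(4 12)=[13, 1, 5, 2, 12, 9, 6, 0, 3, 11, 10, 7, 4, 8]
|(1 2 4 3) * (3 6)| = |(1 2 4 6 3)| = 5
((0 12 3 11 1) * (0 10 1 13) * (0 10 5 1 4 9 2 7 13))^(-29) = ((0 12 3 11)(1 5)(2 7 13 10 4 9))^(-29) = (0 11 3 12)(1 5)(2 7 13 10 4 9)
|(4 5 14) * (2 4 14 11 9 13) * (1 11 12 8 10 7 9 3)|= 9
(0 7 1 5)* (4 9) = (0 7 1 5)(4 9) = [7, 5, 2, 3, 9, 0, 6, 1, 8, 4]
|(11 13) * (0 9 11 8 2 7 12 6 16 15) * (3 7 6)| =|(0 9 11 13 8 2 6 16 15)(3 7 12)| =9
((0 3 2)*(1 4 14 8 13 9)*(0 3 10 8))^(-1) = ((0 10 8 13 9 1 4 14)(2 3))^(-1) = (0 14 4 1 9 13 8 10)(2 3)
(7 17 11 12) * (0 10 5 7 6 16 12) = (0 10 5 7 17 11)(6 16 12) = [10, 1, 2, 3, 4, 7, 16, 17, 8, 9, 5, 0, 6, 13, 14, 15, 12, 11]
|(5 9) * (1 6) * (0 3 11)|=6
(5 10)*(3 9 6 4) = (3 9 6 4)(5 10) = [0, 1, 2, 9, 3, 10, 4, 7, 8, 6, 5]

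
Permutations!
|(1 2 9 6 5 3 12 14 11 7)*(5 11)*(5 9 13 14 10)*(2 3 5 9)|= 24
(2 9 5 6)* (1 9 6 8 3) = (1 9 5 8 3)(2 6) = [0, 9, 6, 1, 4, 8, 2, 7, 3, 5]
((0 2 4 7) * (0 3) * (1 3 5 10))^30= (0 1 5 4)(2 3 10 7)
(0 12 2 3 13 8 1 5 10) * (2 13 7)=(0 12 13 8 1 5 10)(2 3 7)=[12, 5, 3, 7, 4, 10, 6, 2, 1, 9, 0, 11, 13, 8]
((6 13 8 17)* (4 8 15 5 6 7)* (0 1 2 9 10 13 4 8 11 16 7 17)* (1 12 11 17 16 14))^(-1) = (0 8 7 16 17 4 6 5 15 13 10 9 2 1 14 11 12) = ((0 12 11 14 1 2 9 10 13 15 5 6 4 17 16 7 8))^(-1)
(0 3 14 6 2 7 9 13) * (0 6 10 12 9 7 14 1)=(0 3 1)(2 14 10 12 9 13 6)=[3, 0, 14, 1, 4, 5, 2, 7, 8, 13, 12, 11, 9, 6, 10]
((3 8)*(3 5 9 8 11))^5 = ((3 11)(5 9 8))^5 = (3 11)(5 8 9)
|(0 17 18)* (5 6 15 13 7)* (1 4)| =30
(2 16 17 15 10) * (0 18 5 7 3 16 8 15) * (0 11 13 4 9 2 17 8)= (0 18 5 7 3 16 8 15 10 17 11 13 4 9 2)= [18, 1, 0, 16, 9, 7, 6, 3, 15, 2, 17, 13, 12, 4, 14, 10, 8, 11, 5]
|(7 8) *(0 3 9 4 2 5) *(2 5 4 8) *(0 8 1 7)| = 9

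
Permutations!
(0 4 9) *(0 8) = (0 4 9 8) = [4, 1, 2, 3, 9, 5, 6, 7, 0, 8]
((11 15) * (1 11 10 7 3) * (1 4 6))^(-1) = ((1 11 15 10 7 3 4 6))^(-1) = (1 6 4 3 7 10 15 11)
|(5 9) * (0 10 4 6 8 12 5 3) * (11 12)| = 10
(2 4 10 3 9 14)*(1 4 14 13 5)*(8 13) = (1 4 10 3 9 8 13 5)(2 14) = [0, 4, 14, 9, 10, 1, 6, 7, 13, 8, 3, 11, 12, 5, 2]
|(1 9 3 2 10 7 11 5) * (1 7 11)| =|(1 9 3 2 10 11 5 7)| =8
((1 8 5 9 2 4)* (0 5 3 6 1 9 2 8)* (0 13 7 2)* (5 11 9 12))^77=(0 5 12 4 2 7 13 1 6 3 8 9 11)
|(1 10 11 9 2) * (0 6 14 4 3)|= 5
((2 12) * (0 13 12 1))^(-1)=((0 13 12 2 1))^(-1)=(0 1 2 12 13)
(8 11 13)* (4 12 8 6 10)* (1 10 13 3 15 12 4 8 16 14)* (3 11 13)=(1 10 8 13 6 3 15 12 16 14)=[0, 10, 2, 15, 4, 5, 3, 7, 13, 9, 8, 11, 16, 6, 1, 12, 14]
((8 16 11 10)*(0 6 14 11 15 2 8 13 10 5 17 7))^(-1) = (0 7 17 5 11 14 6)(2 15 16 8)(10 13)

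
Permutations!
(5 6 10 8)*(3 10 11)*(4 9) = (3 10 8 5 6 11)(4 9) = [0, 1, 2, 10, 9, 6, 11, 7, 5, 4, 8, 3]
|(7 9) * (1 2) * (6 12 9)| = |(1 2)(6 12 9 7)| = 4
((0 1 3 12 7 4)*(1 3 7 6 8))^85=((0 3 12 6 8 1 7 4))^85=(0 1 12 4 8 3 7 6)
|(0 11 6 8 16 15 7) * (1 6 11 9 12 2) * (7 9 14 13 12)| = |(0 14 13 12 2 1 6 8 16 15 9 7)| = 12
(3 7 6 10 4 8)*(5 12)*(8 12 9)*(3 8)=(3 7 6 10 4 12 5 9)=[0, 1, 2, 7, 12, 9, 10, 6, 8, 3, 4, 11, 5]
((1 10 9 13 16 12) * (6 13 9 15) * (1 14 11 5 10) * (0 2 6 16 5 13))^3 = ((0 2 6)(5 10 15 16 12 14 11 13))^3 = (5 16 11 10 12 13 15 14)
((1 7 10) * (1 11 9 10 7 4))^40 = (9 10 11)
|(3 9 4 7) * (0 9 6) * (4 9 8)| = |(9)(0 8 4 7 3 6)| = 6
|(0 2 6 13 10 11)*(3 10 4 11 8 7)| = 12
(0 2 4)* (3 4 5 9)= (0 2 5 9 3 4)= [2, 1, 5, 4, 0, 9, 6, 7, 8, 3]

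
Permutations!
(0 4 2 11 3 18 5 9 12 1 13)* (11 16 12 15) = (0 4 2 16 12 1 13)(3 18 5 9 15 11) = [4, 13, 16, 18, 2, 9, 6, 7, 8, 15, 10, 3, 1, 0, 14, 11, 12, 17, 5]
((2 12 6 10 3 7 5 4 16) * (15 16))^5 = (2 7)(3 16)(4 6)(5 12)(10 15) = ((2 12 6 10 3 7 5 4 15 16))^5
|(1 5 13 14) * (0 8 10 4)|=|(0 8 10 4)(1 5 13 14)|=4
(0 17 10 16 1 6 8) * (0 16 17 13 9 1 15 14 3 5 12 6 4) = [13, 4, 2, 5, 0, 12, 8, 7, 16, 1, 17, 11, 6, 9, 3, 14, 15, 10] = (0 13 9 1 4)(3 5 12 6 8 16 15 14)(10 17)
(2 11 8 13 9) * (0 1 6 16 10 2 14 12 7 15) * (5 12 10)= [1, 6, 11, 3, 4, 12, 16, 15, 13, 14, 2, 8, 7, 9, 10, 0, 5]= (0 1 6 16 5 12 7 15)(2 11 8 13 9 14 10)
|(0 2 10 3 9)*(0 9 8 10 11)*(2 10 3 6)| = 10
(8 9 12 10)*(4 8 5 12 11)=(4 8 9 11)(5 12 10)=[0, 1, 2, 3, 8, 12, 6, 7, 9, 11, 5, 4, 10]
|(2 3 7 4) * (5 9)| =4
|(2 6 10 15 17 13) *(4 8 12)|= |(2 6 10 15 17 13)(4 8 12)|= 6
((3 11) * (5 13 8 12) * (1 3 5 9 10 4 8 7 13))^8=(13)(4 9 8 10 12)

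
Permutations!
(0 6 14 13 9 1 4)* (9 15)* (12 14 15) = (0 6 15 9 1 4)(12 14 13) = [6, 4, 2, 3, 0, 5, 15, 7, 8, 1, 10, 11, 14, 12, 13, 9]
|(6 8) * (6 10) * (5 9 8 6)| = |(5 9 8 10)| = 4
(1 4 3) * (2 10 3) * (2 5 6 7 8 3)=(1 4 5 6 7 8 3)(2 10)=[0, 4, 10, 1, 5, 6, 7, 8, 3, 9, 2]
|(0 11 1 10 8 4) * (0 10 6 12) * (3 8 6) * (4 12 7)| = |(0 11 1 3 8 12)(4 10 6 7)| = 12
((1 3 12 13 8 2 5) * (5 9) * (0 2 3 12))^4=(0 1 3 5 8 9 13 2 12)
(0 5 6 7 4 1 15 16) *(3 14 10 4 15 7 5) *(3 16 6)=[16, 7, 2, 14, 1, 3, 5, 15, 8, 9, 4, 11, 12, 13, 10, 6, 0]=(0 16)(1 7 15 6 5 3 14 10 4)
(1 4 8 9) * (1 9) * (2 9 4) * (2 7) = [0, 7, 9, 3, 8, 5, 6, 2, 1, 4] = (1 7 2 9 4 8)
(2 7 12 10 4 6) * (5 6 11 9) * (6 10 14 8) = (2 7 12 14 8 6)(4 11 9 5 10) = [0, 1, 7, 3, 11, 10, 2, 12, 6, 5, 4, 9, 14, 13, 8]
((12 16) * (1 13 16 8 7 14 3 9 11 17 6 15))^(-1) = (1 15 6 17 11 9 3 14 7 8 12 16 13)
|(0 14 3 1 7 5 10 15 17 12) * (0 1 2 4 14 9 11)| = 84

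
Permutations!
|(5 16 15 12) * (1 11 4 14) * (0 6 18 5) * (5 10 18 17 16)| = 12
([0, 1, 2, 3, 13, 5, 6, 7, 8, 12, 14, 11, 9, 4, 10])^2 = [0, 1, 2, 3, 4, 5, 6, 7, 8, 9, 10, 11, 12, 13, 14]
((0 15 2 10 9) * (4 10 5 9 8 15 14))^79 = (0 5 15 10 14 9 2 8 4) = ((0 14 4 10 8 15 2 5 9))^79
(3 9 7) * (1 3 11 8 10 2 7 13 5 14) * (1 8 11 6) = [0, 3, 7, 9, 4, 14, 1, 6, 10, 13, 2, 11, 12, 5, 8] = (1 3 9 13 5 14 8 10 2 7 6)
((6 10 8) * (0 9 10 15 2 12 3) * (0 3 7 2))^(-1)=((0 9 10 8 6 15)(2 12 7))^(-1)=(0 15 6 8 10 9)(2 7 12)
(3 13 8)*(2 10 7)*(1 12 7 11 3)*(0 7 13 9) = (0 7 2 10 11 3 9)(1 12 13 8) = [7, 12, 10, 9, 4, 5, 6, 2, 1, 0, 11, 3, 13, 8]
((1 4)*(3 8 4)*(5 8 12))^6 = ((1 3 12 5 8 4))^6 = (12)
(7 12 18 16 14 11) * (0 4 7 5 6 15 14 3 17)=(0 4 7 12 18 16 3 17)(5 6 15 14 11)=[4, 1, 2, 17, 7, 6, 15, 12, 8, 9, 10, 5, 18, 13, 11, 14, 3, 0, 16]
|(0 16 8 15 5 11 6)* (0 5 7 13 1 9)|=|(0 16 8 15 7 13 1 9)(5 11 6)|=24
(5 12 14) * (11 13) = (5 12 14)(11 13) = [0, 1, 2, 3, 4, 12, 6, 7, 8, 9, 10, 13, 14, 11, 5]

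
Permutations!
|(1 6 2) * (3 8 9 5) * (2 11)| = 4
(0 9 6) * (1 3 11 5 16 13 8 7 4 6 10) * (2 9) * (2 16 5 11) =(0 16 13 8 7 4 6)(1 3 2 9 10) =[16, 3, 9, 2, 6, 5, 0, 4, 7, 10, 1, 11, 12, 8, 14, 15, 13]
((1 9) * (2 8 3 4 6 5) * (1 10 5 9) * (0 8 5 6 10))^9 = (0 3 10 9 8 4 6)(2 5)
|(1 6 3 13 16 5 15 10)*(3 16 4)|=6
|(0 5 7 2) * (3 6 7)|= |(0 5 3 6 7 2)|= 6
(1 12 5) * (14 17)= (1 12 5)(14 17)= [0, 12, 2, 3, 4, 1, 6, 7, 8, 9, 10, 11, 5, 13, 17, 15, 16, 14]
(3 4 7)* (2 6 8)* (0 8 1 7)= [8, 7, 6, 4, 0, 5, 1, 3, 2]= (0 8 2 6 1 7 3 4)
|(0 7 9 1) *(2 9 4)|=6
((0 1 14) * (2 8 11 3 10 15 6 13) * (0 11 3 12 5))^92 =((0 1 14 11 12 5)(2 8 3 10 15 6 13))^92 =(0 14 12)(1 11 5)(2 8 3 10 15 6 13)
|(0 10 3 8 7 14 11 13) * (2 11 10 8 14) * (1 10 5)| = 30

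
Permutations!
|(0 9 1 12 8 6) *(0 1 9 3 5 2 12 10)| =|(0 3 5 2 12 8 6 1 10)| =9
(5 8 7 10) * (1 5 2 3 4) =(1 5 8 7 10 2 3 4) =[0, 5, 3, 4, 1, 8, 6, 10, 7, 9, 2]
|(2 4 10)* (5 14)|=6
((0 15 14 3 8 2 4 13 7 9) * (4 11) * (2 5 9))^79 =(0 14 8 9 15 3 5)(2 7 13 4 11)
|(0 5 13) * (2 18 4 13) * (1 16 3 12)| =12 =|(0 5 2 18 4 13)(1 16 3 12)|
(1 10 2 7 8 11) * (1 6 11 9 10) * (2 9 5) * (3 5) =(2 7 8 3 5)(6 11)(9 10) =[0, 1, 7, 5, 4, 2, 11, 8, 3, 10, 9, 6]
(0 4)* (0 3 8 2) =(0 4 3 8 2) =[4, 1, 0, 8, 3, 5, 6, 7, 2]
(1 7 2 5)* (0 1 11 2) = (0 1 7)(2 5 11) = [1, 7, 5, 3, 4, 11, 6, 0, 8, 9, 10, 2]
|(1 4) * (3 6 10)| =|(1 4)(3 6 10)| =6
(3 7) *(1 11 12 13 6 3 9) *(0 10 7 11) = [10, 0, 2, 11, 4, 5, 3, 9, 8, 1, 7, 12, 13, 6] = (0 10 7 9 1)(3 11 12 13 6)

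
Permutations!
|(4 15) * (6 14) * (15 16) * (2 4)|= |(2 4 16 15)(6 14)|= 4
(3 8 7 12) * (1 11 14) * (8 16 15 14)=[0, 11, 2, 16, 4, 5, 6, 12, 7, 9, 10, 8, 3, 13, 1, 14, 15]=(1 11 8 7 12 3 16 15 14)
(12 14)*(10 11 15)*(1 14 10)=(1 14 12 10 11 15)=[0, 14, 2, 3, 4, 5, 6, 7, 8, 9, 11, 15, 10, 13, 12, 1]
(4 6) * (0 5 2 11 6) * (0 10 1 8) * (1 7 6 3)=(0 5 2 11 3 1 8)(4 10 7 6)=[5, 8, 11, 1, 10, 2, 4, 6, 0, 9, 7, 3]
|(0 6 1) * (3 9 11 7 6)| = 7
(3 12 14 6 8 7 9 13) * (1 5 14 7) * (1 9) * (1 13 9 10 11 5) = (3 12 7 13)(5 14 6 8 10 11) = [0, 1, 2, 12, 4, 14, 8, 13, 10, 9, 11, 5, 7, 3, 6]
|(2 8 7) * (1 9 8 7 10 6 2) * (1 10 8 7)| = |(1 9 7 10 6 2)| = 6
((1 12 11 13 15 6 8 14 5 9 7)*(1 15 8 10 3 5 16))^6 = (1 16 14 8 13 11 12)(3 10 6 15 7 9 5)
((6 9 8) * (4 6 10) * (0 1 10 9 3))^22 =(0 6 10)(1 3 4) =((0 1 10 4 6 3)(8 9))^22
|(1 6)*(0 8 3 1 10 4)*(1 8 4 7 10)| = 2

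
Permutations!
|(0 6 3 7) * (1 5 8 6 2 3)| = |(0 2 3 7)(1 5 8 6)| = 4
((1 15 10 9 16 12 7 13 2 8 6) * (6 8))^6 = (1 7 10 2 16)(6 12 15 13 9)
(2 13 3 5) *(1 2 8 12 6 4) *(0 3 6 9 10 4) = [3, 2, 13, 5, 1, 8, 0, 7, 12, 10, 4, 11, 9, 6] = (0 3 5 8 12 9 10 4 1 2 13 6)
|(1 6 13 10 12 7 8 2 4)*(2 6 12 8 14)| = 12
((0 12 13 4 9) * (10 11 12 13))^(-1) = (0 9 4 13)(10 12 11)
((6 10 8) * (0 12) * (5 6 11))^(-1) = (0 12)(5 11 8 10 6)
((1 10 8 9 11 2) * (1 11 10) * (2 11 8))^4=(11)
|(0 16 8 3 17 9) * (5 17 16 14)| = 15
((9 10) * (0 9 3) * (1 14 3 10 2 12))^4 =((0 9 2 12 1 14 3))^4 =(0 1 9 14 2 3 12)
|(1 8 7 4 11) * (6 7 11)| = |(1 8 11)(4 6 7)| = 3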